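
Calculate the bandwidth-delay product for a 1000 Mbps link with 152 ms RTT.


BDP = bandwidth * RTT
= 1000 Mbps * 152 ms
= 1000 * 1e6 * 152 / 1000 bits
= 152000000 bits
= 19000000 bytes
= 18554.6875 KB
BDP = 152000000 bits (19000000 bytes)


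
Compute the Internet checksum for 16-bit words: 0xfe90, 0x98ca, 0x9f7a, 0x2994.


Sum all words (with carry folding):
+ 0xfe90 = 0xfe90
+ 0x98ca = 0x975b
+ 0x9f7a = 0x36d6
+ 0x2994 = 0x606a
One's complement: ~0x606a
Checksum = 0x9f95


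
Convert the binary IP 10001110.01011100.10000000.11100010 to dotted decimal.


10001110 = 142
01011100 = 92
10000000 = 128
11100010 = 226
IP: 142.92.128.226


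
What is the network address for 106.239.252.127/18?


IP:   01101010.11101111.11111100.01111111
Mask: 11111111.11111111.11000000.00000000
AND operation:
Net:  01101010.11101111.11000000.00000000
Network: 106.239.192.0/18


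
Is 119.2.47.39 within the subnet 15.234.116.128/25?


Subnet network: 15.234.116.128
Test IP AND mask: 119.2.47.0
No, 119.2.47.39 is not in 15.234.116.128/25


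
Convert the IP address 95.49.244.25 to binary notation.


95 = 01011111
49 = 00110001
244 = 11110100
25 = 00011001
Binary: 01011111.00110001.11110100.00011001


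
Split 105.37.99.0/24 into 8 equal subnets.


New prefix = 24 + 3 = 27
Each subnet has 32 addresses
  105.37.99.0/27
  105.37.99.32/27
  105.37.99.64/27
  105.37.99.96/27
  105.37.99.128/27
  105.37.99.160/27
  105.37.99.192/27
  105.37.99.224/27
Subnets: 105.37.99.0/27, 105.37.99.32/27, 105.37.99.64/27, 105.37.99.96/27, 105.37.99.128/27, 105.37.99.160/27, 105.37.99.192/27, 105.37.99.224/27


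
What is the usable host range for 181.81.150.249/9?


Network: 181.0.0.0
Broadcast: 181.127.255.255
First usable = network + 1
Last usable = broadcast - 1
Range: 181.0.0.1 to 181.127.255.254


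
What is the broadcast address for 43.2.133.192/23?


Network: 43.2.132.0/23
Host bits = 9
Set all host bits to 1:
Broadcast: 43.2.133.255


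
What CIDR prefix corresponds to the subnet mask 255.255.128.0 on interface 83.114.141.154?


Binary: 11111111.11111111.10000000.00000000
Count leading 1s
Prefix: /17


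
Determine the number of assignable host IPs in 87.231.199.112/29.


Host bits = 32 - 29 = 3
Total addresses = 2^3 = 8
Usable = total - 2 (network and broadcast)
Usable hosts: 6


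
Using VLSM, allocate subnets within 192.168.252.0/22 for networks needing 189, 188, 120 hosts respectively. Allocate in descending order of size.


189 hosts -> /24 (254 usable): 192.168.252.0/24
188 hosts -> /24 (254 usable): 192.168.253.0/24
120 hosts -> /25 (126 usable): 192.168.254.0/25
Allocation: 192.168.252.0/24 (189 hosts, 254 usable); 192.168.253.0/24 (188 hosts, 254 usable); 192.168.254.0/25 (120 hosts, 126 usable)


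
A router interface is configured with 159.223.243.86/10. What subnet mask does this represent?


/10 means 10 network bits, 22 host bits
Binary: 11111111110000000000000000000000
Mask: 255.192.0.0


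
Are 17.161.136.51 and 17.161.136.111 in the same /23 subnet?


Mask: 255.255.254.0
17.161.136.51 AND mask = 17.161.136.0
17.161.136.111 AND mask = 17.161.136.0
Yes, same subnet (17.161.136.0)


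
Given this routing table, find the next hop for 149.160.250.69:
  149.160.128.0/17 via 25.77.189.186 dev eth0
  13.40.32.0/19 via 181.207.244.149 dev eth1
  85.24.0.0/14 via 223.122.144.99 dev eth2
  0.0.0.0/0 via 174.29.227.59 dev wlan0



Longest prefix match for 149.160.250.69:
  /17 149.160.128.0: MATCH
  /19 13.40.32.0: no
  /14 85.24.0.0: no
  /0 0.0.0.0: MATCH
Selected: next-hop 25.77.189.186 via eth0 (matched /17)


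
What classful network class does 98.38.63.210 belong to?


First octet: 98
Binary: 01100010
0xxxxxxx -> Class A (1-126)
Class A, default mask 255.0.0.0 (/8)


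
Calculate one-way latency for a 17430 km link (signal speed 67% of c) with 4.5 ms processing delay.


Speed = 0.67 * 3e5 km/s = 201000 km/s
Propagation delay = 17430 / 201000 = 0.0867 s = 86.7164 ms
Processing delay = 4.5 ms
Total one-way latency = 91.2164 ms


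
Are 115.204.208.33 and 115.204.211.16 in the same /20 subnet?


Mask: 255.255.240.0
115.204.208.33 AND mask = 115.204.208.0
115.204.211.16 AND mask = 115.204.208.0
Yes, same subnet (115.204.208.0)


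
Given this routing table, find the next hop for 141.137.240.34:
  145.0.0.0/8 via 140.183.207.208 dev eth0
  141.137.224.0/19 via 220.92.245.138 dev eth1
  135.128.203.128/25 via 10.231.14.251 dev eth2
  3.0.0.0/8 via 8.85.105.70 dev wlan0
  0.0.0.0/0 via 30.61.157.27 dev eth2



Longest prefix match for 141.137.240.34:
  /8 145.0.0.0: no
  /19 141.137.224.0: MATCH
  /25 135.128.203.128: no
  /8 3.0.0.0: no
  /0 0.0.0.0: MATCH
Selected: next-hop 220.92.245.138 via eth1 (matched /19)


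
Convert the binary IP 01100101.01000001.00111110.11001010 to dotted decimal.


01100101 = 101
01000001 = 65
00111110 = 62
11001010 = 202
IP: 101.65.62.202


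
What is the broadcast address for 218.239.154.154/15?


Network: 218.238.0.0/15
Host bits = 17
Set all host bits to 1:
Broadcast: 218.239.255.255


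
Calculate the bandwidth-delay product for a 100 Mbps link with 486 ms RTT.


BDP = bandwidth * RTT
= 100 Mbps * 486 ms
= 100 * 1e6 * 486 / 1000 bits
= 48600000 bits
= 6075000 bytes
= 5932.6172 KB
BDP = 48600000 bits (6075000 bytes)


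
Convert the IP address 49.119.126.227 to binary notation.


49 = 00110001
119 = 01110111
126 = 01111110
227 = 11100011
Binary: 00110001.01110111.01111110.11100011


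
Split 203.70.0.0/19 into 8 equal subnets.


New prefix = 19 + 3 = 22
Each subnet has 1024 addresses
  203.70.0.0/22
  203.70.4.0/22
  203.70.8.0/22
  203.70.12.0/22
  203.70.16.0/22
  203.70.20.0/22
  203.70.24.0/22
  203.70.28.0/22
Subnets: 203.70.0.0/22, 203.70.4.0/22, 203.70.8.0/22, 203.70.12.0/22, 203.70.16.0/22, 203.70.20.0/22, 203.70.24.0/22, 203.70.28.0/22


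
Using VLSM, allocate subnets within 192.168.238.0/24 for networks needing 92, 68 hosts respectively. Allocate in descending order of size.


92 hosts -> /25 (126 usable): 192.168.238.0/25
68 hosts -> /25 (126 usable): 192.168.238.128/25
Allocation: 192.168.238.0/25 (92 hosts, 126 usable); 192.168.238.128/25 (68 hosts, 126 usable)


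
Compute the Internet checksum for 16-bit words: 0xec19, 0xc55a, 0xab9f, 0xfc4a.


Sum all words (with carry folding):
+ 0xec19 = 0xec19
+ 0xc55a = 0xb174
+ 0xab9f = 0x5d14
+ 0xfc4a = 0x595f
One's complement: ~0x595f
Checksum = 0xa6a0


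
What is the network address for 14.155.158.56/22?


IP:   00001110.10011011.10011110.00111000
Mask: 11111111.11111111.11111100.00000000
AND operation:
Net:  00001110.10011011.10011100.00000000
Network: 14.155.156.0/22


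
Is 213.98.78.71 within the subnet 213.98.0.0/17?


Subnet network: 213.98.0.0
Test IP AND mask: 213.98.0.0
Yes, 213.98.78.71 is in 213.98.0.0/17


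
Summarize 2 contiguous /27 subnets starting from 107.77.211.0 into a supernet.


Original prefix: /27
Number of subnets: 2 = 2^1
New prefix = 27 - 1 = 26
Supernet: 107.77.211.0/26


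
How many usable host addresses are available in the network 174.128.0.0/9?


Host bits = 32 - 9 = 23
Total addresses = 2^23 = 8388608
Usable = total - 2 (network and broadcast)
Usable hosts: 8388606


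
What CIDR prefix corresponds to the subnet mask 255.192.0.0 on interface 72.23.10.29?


Binary: 11111111.11000000.00000000.00000000
Count leading 1s
Prefix: /10


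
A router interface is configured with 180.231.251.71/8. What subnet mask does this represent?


/8 means 8 network bits, 24 host bits
Binary: 11111111000000000000000000000000
Mask: 255.0.0.0


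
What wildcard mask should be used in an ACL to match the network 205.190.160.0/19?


Subnet mask: 255.255.224.0
Wildcard = 255.255.255.255 - subnet mask
255 - 255 = 0
255 - 255 = 0
255 - 224 = 31
255 - 0 = 255
Wildcard: 0.0.31.255


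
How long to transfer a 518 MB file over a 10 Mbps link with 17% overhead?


Effective throughput = 10 * (1 - 17/100) = 8.3 Mbps
File size in Mb = 518 * 8 = 4144 Mb
Time = 4144 / 8.3
Time = 499.2771 seconds


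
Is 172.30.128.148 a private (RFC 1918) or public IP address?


RFC 1918 private ranges:
  10.0.0.0/8 (10.0.0.0 - 10.255.255.255)
  172.16.0.0/12 (172.16.0.0 - 172.31.255.255)
  192.168.0.0/16 (192.168.0.0 - 192.168.255.255)
Private (in 172.16.0.0/12)


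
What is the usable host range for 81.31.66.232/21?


Network: 81.31.64.0
Broadcast: 81.31.71.255
First usable = network + 1
Last usable = broadcast - 1
Range: 81.31.64.1 to 81.31.71.254


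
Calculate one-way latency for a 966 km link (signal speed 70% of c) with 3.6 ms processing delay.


Speed = 0.7 * 3e5 km/s = 210000 km/s
Propagation delay = 966 / 210000 = 0.0046 s = 4.6 ms
Processing delay = 3.6 ms
Total one-way latency = 8.2 ms


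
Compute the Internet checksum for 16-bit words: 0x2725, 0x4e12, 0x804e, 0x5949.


Sum all words (with carry folding):
+ 0x2725 = 0x2725
+ 0x4e12 = 0x7537
+ 0x804e = 0xf585
+ 0x5949 = 0x4ecf
One's complement: ~0x4ecf
Checksum = 0xb130


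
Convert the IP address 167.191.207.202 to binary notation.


167 = 10100111
191 = 10111111
207 = 11001111
202 = 11001010
Binary: 10100111.10111111.11001111.11001010


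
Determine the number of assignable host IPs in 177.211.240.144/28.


Host bits = 32 - 28 = 4
Total addresses = 2^4 = 16
Usable = total - 2 (network and broadcast)
Usable hosts: 14


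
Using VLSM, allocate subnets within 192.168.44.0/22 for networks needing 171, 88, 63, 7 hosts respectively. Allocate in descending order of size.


171 hosts -> /24 (254 usable): 192.168.44.0/24
88 hosts -> /25 (126 usable): 192.168.45.0/25
63 hosts -> /25 (126 usable): 192.168.45.128/25
7 hosts -> /28 (14 usable): 192.168.46.0/28
Allocation: 192.168.44.0/24 (171 hosts, 254 usable); 192.168.45.0/25 (88 hosts, 126 usable); 192.168.45.128/25 (63 hosts, 126 usable); 192.168.46.0/28 (7 hosts, 14 usable)


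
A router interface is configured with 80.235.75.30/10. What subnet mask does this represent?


/10 means 10 network bits, 22 host bits
Binary: 11111111110000000000000000000000
Mask: 255.192.0.0


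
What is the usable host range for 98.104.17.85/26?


Network: 98.104.17.64
Broadcast: 98.104.17.127
First usable = network + 1
Last usable = broadcast - 1
Range: 98.104.17.65 to 98.104.17.126


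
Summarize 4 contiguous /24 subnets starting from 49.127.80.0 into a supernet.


Original prefix: /24
Number of subnets: 4 = 2^2
New prefix = 24 - 2 = 22
Supernet: 49.127.80.0/22


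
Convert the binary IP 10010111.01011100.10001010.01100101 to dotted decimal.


10010111 = 151
01011100 = 92
10001010 = 138
01100101 = 101
IP: 151.92.138.101


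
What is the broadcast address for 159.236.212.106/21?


Network: 159.236.208.0/21
Host bits = 11
Set all host bits to 1:
Broadcast: 159.236.215.255


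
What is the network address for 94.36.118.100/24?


IP:   01011110.00100100.01110110.01100100
Mask: 11111111.11111111.11111111.00000000
AND operation:
Net:  01011110.00100100.01110110.00000000
Network: 94.36.118.0/24


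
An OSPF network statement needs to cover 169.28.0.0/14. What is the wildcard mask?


Subnet mask: 255.252.0.0
Wildcard = 255.255.255.255 - subnet mask
255 - 255 = 0
255 - 252 = 3
255 - 0 = 255
255 - 0 = 255
Wildcard: 0.3.255.255


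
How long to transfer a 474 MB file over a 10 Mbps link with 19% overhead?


Effective throughput = 10 * (1 - 19/100) = 8.1 Mbps
File size in Mb = 474 * 8 = 3792 Mb
Time = 3792 / 8.1
Time = 468.1481 seconds


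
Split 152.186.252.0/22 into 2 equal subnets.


New prefix = 22 + 1 = 23
Each subnet has 512 addresses
  152.186.252.0/23
  152.186.254.0/23
Subnets: 152.186.252.0/23, 152.186.254.0/23


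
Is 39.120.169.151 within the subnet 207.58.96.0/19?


Subnet network: 207.58.96.0
Test IP AND mask: 39.120.160.0
No, 39.120.169.151 is not in 207.58.96.0/19


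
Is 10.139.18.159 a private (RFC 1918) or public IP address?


RFC 1918 private ranges:
  10.0.0.0/8 (10.0.0.0 - 10.255.255.255)
  172.16.0.0/12 (172.16.0.0 - 172.31.255.255)
  192.168.0.0/16 (192.168.0.0 - 192.168.255.255)
Private (in 10.0.0.0/8)


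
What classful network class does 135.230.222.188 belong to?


First octet: 135
Binary: 10000111
10xxxxxx -> Class B (128-191)
Class B, default mask 255.255.0.0 (/16)


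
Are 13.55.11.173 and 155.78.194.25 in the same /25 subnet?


Mask: 255.255.255.128
13.55.11.173 AND mask = 13.55.11.128
155.78.194.25 AND mask = 155.78.194.0
No, different subnets (13.55.11.128 vs 155.78.194.0)


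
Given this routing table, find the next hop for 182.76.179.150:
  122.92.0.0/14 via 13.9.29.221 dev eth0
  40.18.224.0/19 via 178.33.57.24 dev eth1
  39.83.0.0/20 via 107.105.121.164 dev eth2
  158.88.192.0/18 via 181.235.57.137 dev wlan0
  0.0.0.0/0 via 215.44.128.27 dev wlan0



Longest prefix match for 182.76.179.150:
  /14 122.92.0.0: no
  /19 40.18.224.0: no
  /20 39.83.0.0: no
  /18 158.88.192.0: no
  /0 0.0.0.0: MATCH
Selected: next-hop 215.44.128.27 via wlan0 (matched /0)


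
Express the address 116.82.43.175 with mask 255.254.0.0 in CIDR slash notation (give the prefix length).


Binary: 11111111.11111110.00000000.00000000
Count leading 1s
Prefix: /15


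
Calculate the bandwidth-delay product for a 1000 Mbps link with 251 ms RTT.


BDP = bandwidth * RTT
= 1000 Mbps * 251 ms
= 1000 * 1e6 * 251 / 1000 bits
= 251000000 bits
= 31375000 bytes
= 30639.6484 KB
BDP = 251000000 bits (31375000 bytes)


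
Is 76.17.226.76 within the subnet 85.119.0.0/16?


Subnet network: 85.119.0.0
Test IP AND mask: 76.17.0.0
No, 76.17.226.76 is not in 85.119.0.0/16


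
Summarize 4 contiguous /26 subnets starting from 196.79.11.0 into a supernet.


Original prefix: /26
Number of subnets: 4 = 2^2
New prefix = 26 - 2 = 24
Supernet: 196.79.11.0/24


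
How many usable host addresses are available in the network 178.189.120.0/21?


Host bits = 32 - 21 = 11
Total addresses = 2^11 = 2048
Usable = total - 2 (network and broadcast)
Usable hosts: 2046


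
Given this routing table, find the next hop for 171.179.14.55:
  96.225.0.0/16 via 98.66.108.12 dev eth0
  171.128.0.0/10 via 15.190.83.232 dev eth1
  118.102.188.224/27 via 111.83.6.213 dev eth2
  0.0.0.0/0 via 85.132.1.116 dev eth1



Longest prefix match for 171.179.14.55:
  /16 96.225.0.0: no
  /10 171.128.0.0: MATCH
  /27 118.102.188.224: no
  /0 0.0.0.0: MATCH
Selected: next-hop 15.190.83.232 via eth1 (matched /10)


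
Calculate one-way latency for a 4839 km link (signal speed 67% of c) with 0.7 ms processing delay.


Speed = 0.67 * 3e5 km/s = 201000 km/s
Propagation delay = 4839 / 201000 = 0.0241 s = 24.0746 ms
Processing delay = 0.7 ms
Total one-way latency = 24.7746 ms


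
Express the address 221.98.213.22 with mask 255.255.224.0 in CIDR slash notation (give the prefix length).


Binary: 11111111.11111111.11100000.00000000
Count leading 1s
Prefix: /19


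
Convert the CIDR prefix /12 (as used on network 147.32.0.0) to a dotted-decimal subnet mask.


/12 means 12 network bits, 20 host bits
Binary: 11111111111100000000000000000000
Mask: 255.240.0.0


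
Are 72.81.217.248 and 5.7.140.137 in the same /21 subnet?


Mask: 255.255.248.0
72.81.217.248 AND mask = 72.81.216.0
5.7.140.137 AND mask = 5.7.136.0
No, different subnets (72.81.216.0 vs 5.7.136.0)


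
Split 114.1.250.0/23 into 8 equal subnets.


New prefix = 23 + 3 = 26
Each subnet has 64 addresses
  114.1.250.0/26
  114.1.250.64/26
  114.1.250.128/26
  114.1.250.192/26
  114.1.251.0/26
  114.1.251.64/26
  114.1.251.128/26
  114.1.251.192/26
Subnets: 114.1.250.0/26, 114.1.250.64/26, 114.1.250.128/26, 114.1.250.192/26, 114.1.251.0/26, 114.1.251.64/26, 114.1.251.128/26, 114.1.251.192/26


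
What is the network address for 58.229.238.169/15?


IP:   00111010.11100101.11101110.10101001
Mask: 11111111.11111110.00000000.00000000
AND operation:
Net:  00111010.11100100.00000000.00000000
Network: 58.228.0.0/15


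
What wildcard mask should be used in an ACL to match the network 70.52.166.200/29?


Subnet mask: 255.255.255.248
Wildcard = 255.255.255.255 - subnet mask
255 - 255 = 0
255 - 255 = 0
255 - 255 = 0
255 - 248 = 7
Wildcard: 0.0.0.7


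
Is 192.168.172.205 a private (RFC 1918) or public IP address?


RFC 1918 private ranges:
  10.0.0.0/8 (10.0.0.0 - 10.255.255.255)
  172.16.0.0/12 (172.16.0.0 - 172.31.255.255)
  192.168.0.0/16 (192.168.0.0 - 192.168.255.255)
Private (in 192.168.0.0/16)


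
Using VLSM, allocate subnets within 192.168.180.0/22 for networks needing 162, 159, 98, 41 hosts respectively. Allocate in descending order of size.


162 hosts -> /24 (254 usable): 192.168.180.0/24
159 hosts -> /24 (254 usable): 192.168.181.0/24
98 hosts -> /25 (126 usable): 192.168.182.0/25
41 hosts -> /26 (62 usable): 192.168.182.128/26
Allocation: 192.168.180.0/24 (162 hosts, 254 usable); 192.168.181.0/24 (159 hosts, 254 usable); 192.168.182.0/25 (98 hosts, 126 usable); 192.168.182.128/26 (41 hosts, 62 usable)


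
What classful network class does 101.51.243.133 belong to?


First octet: 101
Binary: 01100101
0xxxxxxx -> Class A (1-126)
Class A, default mask 255.0.0.0 (/8)


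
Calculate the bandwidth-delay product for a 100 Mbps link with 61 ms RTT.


BDP = bandwidth * RTT
= 100 Mbps * 61 ms
= 100 * 1e6 * 61 / 1000 bits
= 6100000 bits
= 762500 bytes
= 744.6289 KB
BDP = 6100000 bits (762500 bytes)


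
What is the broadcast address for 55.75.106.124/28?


Network: 55.75.106.112/28
Host bits = 4
Set all host bits to 1:
Broadcast: 55.75.106.127


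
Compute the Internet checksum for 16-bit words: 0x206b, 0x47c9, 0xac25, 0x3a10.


Sum all words (with carry folding):
+ 0x206b = 0x206b
+ 0x47c9 = 0x6834
+ 0xac25 = 0x145a
+ 0x3a10 = 0x4e6a
One's complement: ~0x4e6a
Checksum = 0xb195


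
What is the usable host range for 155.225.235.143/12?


Network: 155.224.0.0
Broadcast: 155.239.255.255
First usable = network + 1
Last usable = broadcast - 1
Range: 155.224.0.1 to 155.239.255.254


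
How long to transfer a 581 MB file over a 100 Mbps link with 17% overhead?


Effective throughput = 100 * (1 - 17/100) = 83 Mbps
File size in Mb = 581 * 8 = 4648 Mb
Time = 4648 / 83
Time = 56 seconds


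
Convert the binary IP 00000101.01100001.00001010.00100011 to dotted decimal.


00000101 = 5
01100001 = 97
00001010 = 10
00100011 = 35
IP: 5.97.10.35


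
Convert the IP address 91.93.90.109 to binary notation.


91 = 01011011
93 = 01011101
90 = 01011010
109 = 01101101
Binary: 01011011.01011101.01011010.01101101


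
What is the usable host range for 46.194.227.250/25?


Network: 46.194.227.128
Broadcast: 46.194.227.255
First usable = network + 1
Last usable = broadcast - 1
Range: 46.194.227.129 to 46.194.227.254


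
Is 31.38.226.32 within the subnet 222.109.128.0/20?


Subnet network: 222.109.128.0
Test IP AND mask: 31.38.224.0
No, 31.38.226.32 is not in 222.109.128.0/20


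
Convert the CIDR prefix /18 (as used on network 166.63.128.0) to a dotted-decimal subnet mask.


/18 means 18 network bits, 14 host bits
Binary: 11111111111111111100000000000000
Mask: 255.255.192.0


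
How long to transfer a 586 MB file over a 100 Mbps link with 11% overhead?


Effective throughput = 100 * (1 - 11/100) = 89 Mbps
File size in Mb = 586 * 8 = 4688 Mb
Time = 4688 / 89
Time = 52.6742 seconds


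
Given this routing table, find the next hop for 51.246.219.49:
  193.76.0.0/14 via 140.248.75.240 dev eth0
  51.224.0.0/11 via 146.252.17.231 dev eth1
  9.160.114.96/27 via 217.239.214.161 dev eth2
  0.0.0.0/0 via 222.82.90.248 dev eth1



Longest prefix match for 51.246.219.49:
  /14 193.76.0.0: no
  /11 51.224.0.0: MATCH
  /27 9.160.114.96: no
  /0 0.0.0.0: MATCH
Selected: next-hop 146.252.17.231 via eth1 (matched /11)


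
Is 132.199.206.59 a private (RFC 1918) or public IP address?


RFC 1918 private ranges:
  10.0.0.0/8 (10.0.0.0 - 10.255.255.255)
  172.16.0.0/12 (172.16.0.0 - 172.31.255.255)
  192.168.0.0/16 (192.168.0.0 - 192.168.255.255)
Public (not in any RFC 1918 range)


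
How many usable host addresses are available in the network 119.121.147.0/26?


Host bits = 32 - 26 = 6
Total addresses = 2^6 = 64
Usable = total - 2 (network and broadcast)
Usable hosts: 62


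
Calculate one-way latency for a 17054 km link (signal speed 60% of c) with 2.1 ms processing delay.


Speed = 0.6 * 3e5 km/s = 180000 km/s
Propagation delay = 17054 / 180000 = 0.0947 s = 94.7444 ms
Processing delay = 2.1 ms
Total one-way latency = 96.8444 ms


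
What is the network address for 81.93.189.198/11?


IP:   01010001.01011101.10111101.11000110
Mask: 11111111.11100000.00000000.00000000
AND operation:
Net:  01010001.01000000.00000000.00000000
Network: 81.64.0.0/11


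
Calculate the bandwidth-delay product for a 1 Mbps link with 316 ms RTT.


BDP = bandwidth * RTT
= 1 Mbps * 316 ms
= 1 * 1e6 * 316 / 1000 bits
= 316000 bits
= 39500 bytes
= 38.5742 KB
BDP = 316000 bits (39500 bytes)


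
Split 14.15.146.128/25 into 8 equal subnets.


New prefix = 25 + 3 = 28
Each subnet has 16 addresses
  14.15.146.128/28
  14.15.146.144/28
  14.15.146.160/28
  14.15.146.176/28
  14.15.146.192/28
  14.15.146.208/28
  14.15.146.224/28
  14.15.146.240/28
Subnets: 14.15.146.128/28, 14.15.146.144/28, 14.15.146.160/28, 14.15.146.176/28, 14.15.146.192/28, 14.15.146.208/28, 14.15.146.224/28, 14.15.146.240/28


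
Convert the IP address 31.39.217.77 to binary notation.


31 = 00011111
39 = 00100111
217 = 11011001
77 = 01001101
Binary: 00011111.00100111.11011001.01001101


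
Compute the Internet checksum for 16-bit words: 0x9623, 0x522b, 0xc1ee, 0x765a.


Sum all words (with carry folding):
+ 0x9623 = 0x9623
+ 0x522b = 0xe84e
+ 0xc1ee = 0xaa3d
+ 0x765a = 0x2098
One's complement: ~0x2098
Checksum = 0xdf67


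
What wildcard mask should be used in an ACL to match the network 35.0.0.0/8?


Subnet mask: 255.0.0.0
Wildcard = 255.255.255.255 - subnet mask
255 - 255 = 0
255 - 0 = 255
255 - 0 = 255
255 - 0 = 255
Wildcard: 0.255.255.255


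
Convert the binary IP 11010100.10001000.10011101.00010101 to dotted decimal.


11010100 = 212
10001000 = 136
10011101 = 157
00010101 = 21
IP: 212.136.157.21


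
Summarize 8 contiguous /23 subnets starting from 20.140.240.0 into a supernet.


Original prefix: /23
Number of subnets: 8 = 2^3
New prefix = 23 - 3 = 20
Supernet: 20.140.240.0/20


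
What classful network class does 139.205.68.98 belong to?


First octet: 139
Binary: 10001011
10xxxxxx -> Class B (128-191)
Class B, default mask 255.255.0.0 (/16)


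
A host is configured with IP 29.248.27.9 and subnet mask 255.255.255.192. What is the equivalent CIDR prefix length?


Binary: 11111111.11111111.11111111.11000000
Count leading 1s
Prefix: /26


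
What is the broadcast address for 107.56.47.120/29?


Network: 107.56.47.120/29
Host bits = 3
Set all host bits to 1:
Broadcast: 107.56.47.127


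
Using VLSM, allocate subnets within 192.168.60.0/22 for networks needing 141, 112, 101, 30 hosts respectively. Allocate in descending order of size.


141 hosts -> /24 (254 usable): 192.168.60.0/24
112 hosts -> /25 (126 usable): 192.168.61.0/25
101 hosts -> /25 (126 usable): 192.168.61.128/25
30 hosts -> /27 (30 usable): 192.168.62.0/27
Allocation: 192.168.60.0/24 (141 hosts, 254 usable); 192.168.61.0/25 (112 hosts, 126 usable); 192.168.61.128/25 (101 hosts, 126 usable); 192.168.62.0/27 (30 hosts, 30 usable)


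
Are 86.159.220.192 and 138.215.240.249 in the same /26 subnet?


Mask: 255.255.255.192
86.159.220.192 AND mask = 86.159.220.192
138.215.240.249 AND mask = 138.215.240.192
No, different subnets (86.159.220.192 vs 138.215.240.192)


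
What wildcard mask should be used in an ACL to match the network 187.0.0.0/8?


Subnet mask: 255.0.0.0
Wildcard = 255.255.255.255 - subnet mask
255 - 255 = 0
255 - 0 = 255
255 - 0 = 255
255 - 0 = 255
Wildcard: 0.255.255.255


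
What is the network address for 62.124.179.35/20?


IP:   00111110.01111100.10110011.00100011
Mask: 11111111.11111111.11110000.00000000
AND operation:
Net:  00111110.01111100.10110000.00000000
Network: 62.124.176.0/20


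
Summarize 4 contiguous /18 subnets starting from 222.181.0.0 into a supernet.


Original prefix: /18
Number of subnets: 4 = 2^2
New prefix = 18 - 2 = 16
Supernet: 222.181.0.0/16


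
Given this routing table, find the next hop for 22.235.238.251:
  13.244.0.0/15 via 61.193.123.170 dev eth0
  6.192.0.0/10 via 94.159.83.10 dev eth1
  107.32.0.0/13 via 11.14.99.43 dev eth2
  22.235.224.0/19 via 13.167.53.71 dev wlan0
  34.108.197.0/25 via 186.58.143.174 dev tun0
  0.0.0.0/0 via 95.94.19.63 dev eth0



Longest prefix match for 22.235.238.251:
  /15 13.244.0.0: no
  /10 6.192.0.0: no
  /13 107.32.0.0: no
  /19 22.235.224.0: MATCH
  /25 34.108.197.0: no
  /0 0.0.0.0: MATCH
Selected: next-hop 13.167.53.71 via wlan0 (matched /19)


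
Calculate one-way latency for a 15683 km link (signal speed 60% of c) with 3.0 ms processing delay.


Speed = 0.6 * 3e5 km/s = 180000 km/s
Propagation delay = 15683 / 180000 = 0.0871 s = 87.1278 ms
Processing delay = 3.0 ms
Total one-way latency = 90.1278 ms


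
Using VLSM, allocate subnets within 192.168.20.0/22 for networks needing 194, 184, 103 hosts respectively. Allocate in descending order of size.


194 hosts -> /24 (254 usable): 192.168.20.0/24
184 hosts -> /24 (254 usable): 192.168.21.0/24
103 hosts -> /25 (126 usable): 192.168.22.0/25
Allocation: 192.168.20.0/24 (194 hosts, 254 usable); 192.168.21.0/24 (184 hosts, 254 usable); 192.168.22.0/25 (103 hosts, 126 usable)


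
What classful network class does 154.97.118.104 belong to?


First octet: 154
Binary: 10011010
10xxxxxx -> Class B (128-191)
Class B, default mask 255.255.0.0 (/16)


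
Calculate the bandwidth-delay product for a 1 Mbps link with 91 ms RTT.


BDP = bandwidth * RTT
= 1 Mbps * 91 ms
= 1 * 1e6 * 91 / 1000 bits
= 91000 bits
= 11375 bytes
= 11.1084 KB
BDP = 91000 bits (11375 bytes)


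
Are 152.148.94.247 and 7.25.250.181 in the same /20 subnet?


Mask: 255.255.240.0
152.148.94.247 AND mask = 152.148.80.0
7.25.250.181 AND mask = 7.25.240.0
No, different subnets (152.148.80.0 vs 7.25.240.0)


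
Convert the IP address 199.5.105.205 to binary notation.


199 = 11000111
5 = 00000101
105 = 01101001
205 = 11001101
Binary: 11000111.00000101.01101001.11001101


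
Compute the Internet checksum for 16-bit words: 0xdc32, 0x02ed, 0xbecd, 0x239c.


Sum all words (with carry folding):
+ 0xdc32 = 0xdc32
+ 0x02ed = 0xdf1f
+ 0xbecd = 0x9ded
+ 0x239c = 0xc189
One's complement: ~0xc189
Checksum = 0x3e76


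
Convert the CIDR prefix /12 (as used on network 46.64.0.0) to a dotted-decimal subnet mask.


/12 means 12 network bits, 20 host bits
Binary: 11111111111100000000000000000000
Mask: 255.240.0.0


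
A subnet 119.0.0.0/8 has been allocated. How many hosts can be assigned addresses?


Host bits = 32 - 8 = 24
Total addresses = 2^24 = 16777216
Usable = total - 2 (network and broadcast)
Usable hosts: 16777214


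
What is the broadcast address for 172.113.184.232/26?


Network: 172.113.184.192/26
Host bits = 6
Set all host bits to 1:
Broadcast: 172.113.184.255


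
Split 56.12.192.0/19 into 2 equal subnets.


New prefix = 19 + 1 = 20
Each subnet has 4096 addresses
  56.12.192.0/20
  56.12.208.0/20
Subnets: 56.12.192.0/20, 56.12.208.0/20


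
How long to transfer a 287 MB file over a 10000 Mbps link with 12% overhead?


Effective throughput = 10000 * (1 - 12/100) = 8800 Mbps
File size in Mb = 287 * 8 = 2296 Mb
Time = 2296 / 8800
Time = 0.2609 seconds


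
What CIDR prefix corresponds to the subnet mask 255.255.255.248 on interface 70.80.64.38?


Binary: 11111111.11111111.11111111.11111000
Count leading 1s
Prefix: /29


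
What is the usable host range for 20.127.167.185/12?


Network: 20.112.0.0
Broadcast: 20.127.255.255
First usable = network + 1
Last usable = broadcast - 1
Range: 20.112.0.1 to 20.127.255.254


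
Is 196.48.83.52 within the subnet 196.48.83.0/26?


Subnet network: 196.48.83.0
Test IP AND mask: 196.48.83.0
Yes, 196.48.83.52 is in 196.48.83.0/26


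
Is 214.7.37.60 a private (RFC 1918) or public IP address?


RFC 1918 private ranges:
  10.0.0.0/8 (10.0.0.0 - 10.255.255.255)
  172.16.0.0/12 (172.16.0.0 - 172.31.255.255)
  192.168.0.0/16 (192.168.0.0 - 192.168.255.255)
Public (not in any RFC 1918 range)


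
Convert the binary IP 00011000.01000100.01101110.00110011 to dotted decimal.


00011000 = 24
01000100 = 68
01101110 = 110
00110011 = 51
IP: 24.68.110.51


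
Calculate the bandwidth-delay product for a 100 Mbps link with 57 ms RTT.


BDP = bandwidth * RTT
= 100 Mbps * 57 ms
= 100 * 1e6 * 57 / 1000 bits
= 5700000 bits
= 712500 bytes
= 695.8008 KB
BDP = 5700000 bits (712500 bytes)


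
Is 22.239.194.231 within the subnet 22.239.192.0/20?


Subnet network: 22.239.192.0
Test IP AND mask: 22.239.192.0
Yes, 22.239.194.231 is in 22.239.192.0/20


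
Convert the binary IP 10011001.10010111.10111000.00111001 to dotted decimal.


10011001 = 153
10010111 = 151
10111000 = 184
00111001 = 57
IP: 153.151.184.57


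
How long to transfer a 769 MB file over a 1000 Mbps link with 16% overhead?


Effective throughput = 1000 * (1 - 16/100) = 840 Mbps
File size in Mb = 769 * 8 = 6152 Mb
Time = 6152 / 840
Time = 7.3238 seconds


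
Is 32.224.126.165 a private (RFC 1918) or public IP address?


RFC 1918 private ranges:
  10.0.0.0/8 (10.0.0.0 - 10.255.255.255)
  172.16.0.0/12 (172.16.0.0 - 172.31.255.255)
  192.168.0.0/16 (192.168.0.0 - 192.168.255.255)
Public (not in any RFC 1918 range)


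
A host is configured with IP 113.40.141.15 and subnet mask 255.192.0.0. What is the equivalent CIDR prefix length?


Binary: 11111111.11000000.00000000.00000000
Count leading 1s
Prefix: /10


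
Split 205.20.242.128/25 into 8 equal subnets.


New prefix = 25 + 3 = 28
Each subnet has 16 addresses
  205.20.242.128/28
  205.20.242.144/28
  205.20.242.160/28
  205.20.242.176/28
  205.20.242.192/28
  205.20.242.208/28
  205.20.242.224/28
  205.20.242.240/28
Subnets: 205.20.242.128/28, 205.20.242.144/28, 205.20.242.160/28, 205.20.242.176/28, 205.20.242.192/28, 205.20.242.208/28, 205.20.242.224/28, 205.20.242.240/28


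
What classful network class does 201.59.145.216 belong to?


First octet: 201
Binary: 11001001
110xxxxx -> Class C (192-223)
Class C, default mask 255.255.255.0 (/24)


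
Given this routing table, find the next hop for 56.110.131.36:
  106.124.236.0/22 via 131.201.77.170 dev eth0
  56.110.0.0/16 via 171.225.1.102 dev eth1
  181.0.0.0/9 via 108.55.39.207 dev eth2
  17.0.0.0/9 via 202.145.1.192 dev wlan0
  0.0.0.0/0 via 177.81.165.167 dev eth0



Longest prefix match for 56.110.131.36:
  /22 106.124.236.0: no
  /16 56.110.0.0: MATCH
  /9 181.0.0.0: no
  /9 17.0.0.0: no
  /0 0.0.0.0: MATCH
Selected: next-hop 171.225.1.102 via eth1 (matched /16)


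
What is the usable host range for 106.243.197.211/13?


Network: 106.240.0.0
Broadcast: 106.247.255.255
First usable = network + 1
Last usable = broadcast - 1
Range: 106.240.0.1 to 106.247.255.254


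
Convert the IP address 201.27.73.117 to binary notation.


201 = 11001001
27 = 00011011
73 = 01001001
117 = 01110101
Binary: 11001001.00011011.01001001.01110101


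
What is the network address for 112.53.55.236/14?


IP:   01110000.00110101.00110111.11101100
Mask: 11111111.11111100.00000000.00000000
AND operation:
Net:  01110000.00110100.00000000.00000000
Network: 112.52.0.0/14


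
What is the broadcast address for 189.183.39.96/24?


Network: 189.183.39.0/24
Host bits = 8
Set all host bits to 1:
Broadcast: 189.183.39.255


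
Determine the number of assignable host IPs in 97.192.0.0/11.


Host bits = 32 - 11 = 21
Total addresses = 2^21 = 2097152
Usable = total - 2 (network and broadcast)
Usable hosts: 2097150


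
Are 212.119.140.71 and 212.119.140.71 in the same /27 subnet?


Mask: 255.255.255.224
212.119.140.71 AND mask = 212.119.140.64
212.119.140.71 AND mask = 212.119.140.64
Yes, same subnet (212.119.140.64)


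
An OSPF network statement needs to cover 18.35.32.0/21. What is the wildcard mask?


Subnet mask: 255.255.248.0
Wildcard = 255.255.255.255 - subnet mask
255 - 255 = 0
255 - 255 = 0
255 - 248 = 7
255 - 0 = 255
Wildcard: 0.0.7.255


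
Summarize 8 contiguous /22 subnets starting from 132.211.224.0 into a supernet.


Original prefix: /22
Number of subnets: 8 = 2^3
New prefix = 22 - 3 = 19
Supernet: 132.211.224.0/19


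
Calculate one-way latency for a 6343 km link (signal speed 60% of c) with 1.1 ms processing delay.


Speed = 0.6 * 3e5 km/s = 180000 km/s
Propagation delay = 6343 / 180000 = 0.0352 s = 35.2389 ms
Processing delay = 1.1 ms
Total one-way latency = 36.3389 ms


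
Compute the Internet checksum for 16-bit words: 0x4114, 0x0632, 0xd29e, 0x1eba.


Sum all words (with carry folding):
+ 0x4114 = 0x4114
+ 0x0632 = 0x4746
+ 0xd29e = 0x19e5
+ 0x1eba = 0x389f
One's complement: ~0x389f
Checksum = 0xc760


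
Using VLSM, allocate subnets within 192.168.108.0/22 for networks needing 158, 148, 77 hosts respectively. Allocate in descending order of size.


158 hosts -> /24 (254 usable): 192.168.108.0/24
148 hosts -> /24 (254 usable): 192.168.109.0/24
77 hosts -> /25 (126 usable): 192.168.110.0/25
Allocation: 192.168.108.0/24 (158 hosts, 254 usable); 192.168.109.0/24 (148 hosts, 254 usable); 192.168.110.0/25 (77 hosts, 126 usable)


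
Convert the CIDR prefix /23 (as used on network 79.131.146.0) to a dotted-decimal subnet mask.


/23 means 23 network bits, 9 host bits
Binary: 11111111111111111111111000000000
Mask: 255.255.254.0


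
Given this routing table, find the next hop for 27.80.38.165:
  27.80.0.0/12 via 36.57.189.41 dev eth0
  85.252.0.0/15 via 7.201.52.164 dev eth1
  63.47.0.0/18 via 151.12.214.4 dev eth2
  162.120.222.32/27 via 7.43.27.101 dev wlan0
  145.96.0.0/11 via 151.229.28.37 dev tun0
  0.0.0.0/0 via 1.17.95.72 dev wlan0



Longest prefix match for 27.80.38.165:
  /12 27.80.0.0: MATCH
  /15 85.252.0.0: no
  /18 63.47.0.0: no
  /27 162.120.222.32: no
  /11 145.96.0.0: no
  /0 0.0.0.0: MATCH
Selected: next-hop 36.57.189.41 via eth0 (matched /12)


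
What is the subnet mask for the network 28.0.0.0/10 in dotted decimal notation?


/10 means 10 network bits, 22 host bits
Binary: 11111111110000000000000000000000
Mask: 255.192.0.0


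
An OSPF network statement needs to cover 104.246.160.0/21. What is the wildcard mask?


Subnet mask: 255.255.248.0
Wildcard = 255.255.255.255 - subnet mask
255 - 255 = 0
255 - 255 = 0
255 - 248 = 7
255 - 0 = 255
Wildcard: 0.0.7.255


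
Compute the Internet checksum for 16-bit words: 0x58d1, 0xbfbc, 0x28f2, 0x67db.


Sum all words (with carry folding):
+ 0x58d1 = 0x58d1
+ 0xbfbc = 0x188e
+ 0x28f2 = 0x4180
+ 0x67db = 0xa95b
One's complement: ~0xa95b
Checksum = 0x56a4


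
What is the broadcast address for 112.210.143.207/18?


Network: 112.210.128.0/18
Host bits = 14
Set all host bits to 1:
Broadcast: 112.210.191.255


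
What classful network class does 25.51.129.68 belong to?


First octet: 25
Binary: 00011001
0xxxxxxx -> Class A (1-126)
Class A, default mask 255.0.0.0 (/8)


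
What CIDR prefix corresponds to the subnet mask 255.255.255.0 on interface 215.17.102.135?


Binary: 11111111.11111111.11111111.00000000
Count leading 1s
Prefix: /24


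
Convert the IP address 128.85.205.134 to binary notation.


128 = 10000000
85 = 01010101
205 = 11001101
134 = 10000110
Binary: 10000000.01010101.11001101.10000110


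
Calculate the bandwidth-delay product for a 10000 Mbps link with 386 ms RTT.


BDP = bandwidth * RTT
= 10000 Mbps * 386 ms
= 10000 * 1e6 * 386 / 1000 bits
= 3860000000 bits
= 482500000 bytes
= 471191.4062 KB
BDP = 3860000000 bits (482500000 bytes)


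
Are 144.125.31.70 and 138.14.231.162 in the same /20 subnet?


Mask: 255.255.240.0
144.125.31.70 AND mask = 144.125.16.0
138.14.231.162 AND mask = 138.14.224.0
No, different subnets (144.125.16.0 vs 138.14.224.0)


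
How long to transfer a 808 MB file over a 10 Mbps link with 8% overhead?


Effective throughput = 10 * (1 - 8/100) = 9.2 Mbps
File size in Mb = 808 * 8 = 6464 Mb
Time = 6464 / 9.2
Time = 702.6087 seconds


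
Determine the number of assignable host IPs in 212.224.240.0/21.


Host bits = 32 - 21 = 11
Total addresses = 2^11 = 2048
Usable = total - 2 (network and broadcast)
Usable hosts: 2046


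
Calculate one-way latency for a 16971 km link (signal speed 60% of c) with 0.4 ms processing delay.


Speed = 0.6 * 3e5 km/s = 180000 km/s
Propagation delay = 16971 / 180000 = 0.0943 s = 94.2833 ms
Processing delay = 0.4 ms
Total one-way latency = 94.6833 ms


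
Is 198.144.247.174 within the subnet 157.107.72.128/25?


Subnet network: 157.107.72.128
Test IP AND mask: 198.144.247.128
No, 198.144.247.174 is not in 157.107.72.128/25


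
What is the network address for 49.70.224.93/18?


IP:   00110001.01000110.11100000.01011101
Mask: 11111111.11111111.11000000.00000000
AND operation:
Net:  00110001.01000110.11000000.00000000
Network: 49.70.192.0/18


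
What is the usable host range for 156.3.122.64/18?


Network: 156.3.64.0
Broadcast: 156.3.127.255
First usable = network + 1
Last usable = broadcast - 1
Range: 156.3.64.1 to 156.3.127.254


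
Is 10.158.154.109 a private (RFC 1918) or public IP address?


RFC 1918 private ranges:
  10.0.0.0/8 (10.0.0.0 - 10.255.255.255)
  172.16.0.0/12 (172.16.0.0 - 172.31.255.255)
  192.168.0.0/16 (192.168.0.0 - 192.168.255.255)
Private (in 10.0.0.0/8)


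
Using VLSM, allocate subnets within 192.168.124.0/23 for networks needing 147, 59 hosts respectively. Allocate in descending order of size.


147 hosts -> /24 (254 usable): 192.168.124.0/24
59 hosts -> /26 (62 usable): 192.168.125.0/26
Allocation: 192.168.124.0/24 (147 hosts, 254 usable); 192.168.125.0/26 (59 hosts, 62 usable)


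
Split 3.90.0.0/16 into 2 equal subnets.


New prefix = 16 + 1 = 17
Each subnet has 32768 addresses
  3.90.0.0/17
  3.90.128.0/17
Subnets: 3.90.0.0/17, 3.90.128.0/17


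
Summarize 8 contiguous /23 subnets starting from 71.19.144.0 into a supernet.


Original prefix: /23
Number of subnets: 8 = 2^3
New prefix = 23 - 3 = 20
Supernet: 71.19.144.0/20


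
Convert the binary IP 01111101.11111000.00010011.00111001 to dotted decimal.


01111101 = 125
11111000 = 248
00010011 = 19
00111001 = 57
IP: 125.248.19.57


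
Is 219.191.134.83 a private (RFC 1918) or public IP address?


RFC 1918 private ranges:
  10.0.0.0/8 (10.0.0.0 - 10.255.255.255)
  172.16.0.0/12 (172.16.0.0 - 172.31.255.255)
  192.168.0.0/16 (192.168.0.0 - 192.168.255.255)
Public (not in any RFC 1918 range)


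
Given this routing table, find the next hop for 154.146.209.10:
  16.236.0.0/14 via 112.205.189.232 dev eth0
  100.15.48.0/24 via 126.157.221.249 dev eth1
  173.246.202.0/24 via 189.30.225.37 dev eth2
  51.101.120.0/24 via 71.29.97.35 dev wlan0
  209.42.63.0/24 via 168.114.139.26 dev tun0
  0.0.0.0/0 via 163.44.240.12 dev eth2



Longest prefix match for 154.146.209.10:
  /14 16.236.0.0: no
  /24 100.15.48.0: no
  /24 173.246.202.0: no
  /24 51.101.120.0: no
  /24 209.42.63.0: no
  /0 0.0.0.0: MATCH
Selected: next-hop 163.44.240.12 via eth2 (matched /0)


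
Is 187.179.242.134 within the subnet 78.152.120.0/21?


Subnet network: 78.152.120.0
Test IP AND mask: 187.179.240.0
No, 187.179.242.134 is not in 78.152.120.0/21


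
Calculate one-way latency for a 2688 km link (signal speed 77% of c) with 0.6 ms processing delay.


Speed = 0.77 * 3e5 km/s = 231000 km/s
Propagation delay = 2688 / 231000 = 0.0116 s = 11.6364 ms
Processing delay = 0.6 ms
Total one-way latency = 12.2364 ms
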